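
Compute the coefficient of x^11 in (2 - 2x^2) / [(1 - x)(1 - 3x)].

The denominator gives the recurrence a_n = 4a_(n−1) − 3a_(n−2) for n ≥ 3; the numerator fixes a_0 = 2, a_1 = 8, a_2 = 24.
Iterating: 2, 8, 24, 72, 216, 648, 1944, 5832, 17496, 52488, 157464, 472392, so a_11 = 472392.

472392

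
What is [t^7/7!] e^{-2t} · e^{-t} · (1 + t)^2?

-2187

The EGF product rule gives c_7 = Σ_{k_1+k_2+k_3=7} C(7; k_1,k_2,k_3) · ∏ g_i(k_i), where e^{-2t} gives (-2)^k; e^{-t} gives (-1)^k; (1+t)^2 gives the falling factorial (2)_k.
g_1(k) for k = 0…7: 1, -2, 4, -8, 16, -32, 64, -128.
g_2(k) for k = 0…7: 1, -1, 1, -1, 1, -1, 1, -1.
g_3(k) for k = 0…7: 1, 2, 2, 0, 0, 0, 0, 0.
First combine the last two factors: h(k) = Σ_j C(k,j)·g_2(j)·g_3(k−j) for k = 0…7: 1, 1, -1, -1, 5, -11, 19, -29.
c_7 = Σ_k C(7,k)·g_1(k)·h(7−k) = 1·1·(-29) + 7·(-2)·19 + 21·4·(-11) + 35·(-8)·5 + 35·16·(-1) + 21·(-32)·(-1) + 7·64·1 + 1·(-128)·1 = −29 − 266 − 924 − 1400 − 560 + 672 + 448 − 128 = -2187.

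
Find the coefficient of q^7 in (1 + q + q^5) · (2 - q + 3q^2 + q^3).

3

(1 + q + q^5) has coefficients 1,1,0,0,0,1 for degrees 0…5.
(2 - q + 3q^2 + q^3) has coefficients 2,-1,3,1,0,0,0,0 for degrees 0…7.
[q^7] = 1·0 + 1·0 + 1·3 = 3.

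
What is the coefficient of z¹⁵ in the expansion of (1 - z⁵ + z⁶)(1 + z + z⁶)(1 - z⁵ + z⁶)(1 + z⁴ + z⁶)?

-3

(1 - z⁵ + z⁶) has coefficients 1,0,0,0,0,-1,1 for degrees 0…6.
(1 + z + z⁶) has coefficients 1,1,0,0,0,0,1,0,0,0,0,0,0,0,0,0 for degrees 0…15.
Multiplying by (1 - z⁵ + z⁶) gives running coefficients 1,1,0,0,0,-1,1,1,0,0,0,-1,1,0,0,0 for degrees 0…15.
Finally multiplying by (1 + z⁴ + z⁶), the product of all factors after the first has coefficients 1,1,0,0,1,0,2,2,0,-1,1,-1,2,1,0,-1 for degrees 0…15.
[z¹⁵] = 1·(-1) − 1·1 + 1·(-1) = -3.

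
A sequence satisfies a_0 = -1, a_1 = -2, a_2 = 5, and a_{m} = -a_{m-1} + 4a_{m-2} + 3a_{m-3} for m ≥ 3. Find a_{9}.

-1799

The ordinary generating function has denominator 1 + q - 4q^2 - 3q^3.
Iterating the recurrence: a_0,…,a_{9} = -1, -2, 5, -16, 30, -79, 151, -377, 744, -1799.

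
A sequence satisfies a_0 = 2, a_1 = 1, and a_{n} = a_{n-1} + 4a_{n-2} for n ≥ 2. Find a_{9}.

The ordinary generating function has denominator 1 - z - 4z^2.
Iterating the recurrence: a_0,…,a_{9} = 2, 1, 9, 13, 49, 101, 297, 701, 1889, 4693.

4693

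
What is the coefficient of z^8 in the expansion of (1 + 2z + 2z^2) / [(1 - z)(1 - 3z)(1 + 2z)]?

Partial fractions give a closed form: a_n = (-5/6)·1^n + (17/10)·3^n + (2/15)·(-2)^n.
At n = 8: a_8 = 11187.

11187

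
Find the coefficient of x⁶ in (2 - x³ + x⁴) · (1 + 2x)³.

(2 - x³ + x⁴) has coefficients 2,0,0,-1,1 for degrees 0…4.
(1 + 2x)³ has coefficients 1,6,12,8,0,0,0 for degrees 0…6.
[x⁶] = 2·0 − 1·8 + 1·12 = 4.

4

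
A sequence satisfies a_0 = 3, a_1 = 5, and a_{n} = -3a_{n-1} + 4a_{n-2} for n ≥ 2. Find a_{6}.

-1635

The ordinary generating function has denominator 1 + 3y - 4y^2.
Iterating the recurrence: a_0,…,a_{6} = 3, 5, -3, 29, -99, 413, -1635.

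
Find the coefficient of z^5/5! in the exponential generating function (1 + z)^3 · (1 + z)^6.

The EGF product rule gives c_5 = Σ_{k_1+k_2=5} C(5; k_1,k_2) · ∏ g_i(k_i), where (1+z)^3 gives the falling factorial (3)_k; (1+z)^6 gives the falling factorial (6)_k.
g_1(k) for k = 0…5: 1, 3, 6, 6, 0, 0.
g_2(k) for k = 0…5: 1, 6, 30, 120, 360, 720.
c_5 = Σ_k C(5,k)·g_1(k)·g_2(5−k) = 1·1·720 + 5·3·360 + 10·6·120 + 10·6·30 = 720 + 5400 + 7200 + 1800 = 15120.

15120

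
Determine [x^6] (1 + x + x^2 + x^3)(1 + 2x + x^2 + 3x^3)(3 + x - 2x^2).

1

(1 + x + x^2 + x^3) has coefficients 1,1,1,1 for degrees 0…3.
(1 + 2x + x^2 + 3x^3) has coefficients 1,2,1,3,0,0,0 for degrees 0…6.
Finally multiplying by (3 + x - 2x^2), the product of all factors after the first has coefficients 3,7,3,6,1,-6,0 for degrees 0…6.
[x^6] = 1·0 + 1·(-6) + 1·1 + 1·6 = 1.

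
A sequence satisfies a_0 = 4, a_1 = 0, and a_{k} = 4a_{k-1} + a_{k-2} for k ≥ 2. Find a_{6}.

The ordinary generating function has denominator 1 - 4x - x^2.
Iterating the recurrence: a_0,…,a_{6} = 4, 0, 4, 16, 68, 288, 1220.

1220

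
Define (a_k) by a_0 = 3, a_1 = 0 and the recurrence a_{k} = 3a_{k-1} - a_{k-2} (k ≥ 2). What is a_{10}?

The ordinary generating function has denominator 1 - 3q + q^2.
Iterating the recurrence: a_0,…,a_{10} = 3, 0, -3, -9, -24, -63, -165, -432, -1131, -2961, -7752.

-7752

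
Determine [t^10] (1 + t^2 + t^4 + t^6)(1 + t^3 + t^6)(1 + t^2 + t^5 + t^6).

4

(1 + t^2 + t^4 + t^6) has coefficients 1,0,1,0,1,0,1 for degrees 0…6.
(1 + t^3 + t^6) has coefficients 1,0,0,1,0,0,1,0,0,0,0 for degrees 0…10.
Finally multiplying by (1 + t^2 + t^5 + t^6), the product of all factors after the first has coefficients 1,0,1,1,0,2,2,0,2,1,0 for degrees 0…10.
[t^10] = 1·0 + 1·2 + 1·2 + 1·0 = 4.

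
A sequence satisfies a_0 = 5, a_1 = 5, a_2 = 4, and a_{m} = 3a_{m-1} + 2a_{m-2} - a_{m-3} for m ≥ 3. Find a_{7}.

The ordinary generating function has denominator 1 - 3t - 2t^2 + t^3.
Iterating the recurrence: a_0,…,a_{7} = 5, 5, 4, 17, 54, 192, 667, 2331.

2331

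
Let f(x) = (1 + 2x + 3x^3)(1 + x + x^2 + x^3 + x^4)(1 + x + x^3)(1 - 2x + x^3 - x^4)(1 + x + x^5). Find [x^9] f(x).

-32

(1 + 2x + 3x^3) has coefficients 1,2,0,3 for degrees 0…3.
(1 + x + x^2 + x^3 + x^4) has coefficients 1,1,1,1,1,0,0,0,0,0 for degrees 0…9.
Multiplying by (1 + x + x^3) gives running coefficients 1,2,2,3,3,2,1,1,0,0 for degrees 0…9.
Multiplying by (1 - 2x + x^3 - x^4) gives running coefficients 1,0,-2,0,-2,-4,-2,-1,-3,-1 for degrees 0…9.
Finally multiplying by (1 + x + x^5), the product of all factors after the first has coefficients 1,1,-2,-2,-2,-5,-6,-5,-4,-6 for degrees 0…9.
[x^9] = 1·(-6) + 2·(-4) + 3·(-6) = -32.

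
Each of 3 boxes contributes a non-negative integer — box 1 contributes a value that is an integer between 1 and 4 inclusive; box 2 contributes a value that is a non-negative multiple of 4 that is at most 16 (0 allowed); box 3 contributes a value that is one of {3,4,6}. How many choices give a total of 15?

The generating function for the choices is (t + t^2 + t^3 + t^4)·(1 + t^4 + t^8 + t^12 + t^16)·(t^3 + t^4 + t^6); the count is [t^15].
(t + t^2 + t^3 + t^4) has coefficients 0,1,1,1,1 for degrees 0…4.
(1 + t^4 + t^8 + t^12 + t^16) has coefficients 1,0,0,0,1,0,0,0,1,0,0,0,1,0,0,0 for degrees 0…15.
Finally multiplying by (t^3 + t^4 + t^6), the product of all factors after the first has coefficients 0,0,0,1,1,0,1,1,1,0,1,1,1,0,1,1 for degrees 0…15.
[t^15] = 1·1 + 1·0 + 1·1 + 1·1 = 3.

3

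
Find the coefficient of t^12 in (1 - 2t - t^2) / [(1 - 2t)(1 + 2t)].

The denominator gives the recurrence a_n = 4a_(n−2) for n ≥ 3; the numerator fixes a_0 = 1, a_1 = -2, a_2 = 3.
Iterating: 1, -2, 3, -8, 12, -32, 48, -128, 192, -512, 768, -2048, 3072, so a_12 = 3072.

3072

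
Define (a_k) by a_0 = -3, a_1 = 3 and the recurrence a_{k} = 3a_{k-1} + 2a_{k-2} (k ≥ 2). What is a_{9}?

29415

The ordinary generating function has denominator 1 - 3t - 2t^2.
Iterating the recurrence: a_0,…,a_{9} = -3, 3, 3, 15, 51, 183, 651, 2319, 8259, 29415.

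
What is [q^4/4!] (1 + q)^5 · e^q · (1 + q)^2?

1961

The EGF product rule gives c_4 = Σ_{k_1+k_2+k_3=4} C(4; k_1,k_2,k_3) · ∏ g_i(k_i), where (1+q)^5 gives the falling factorial (5)_k; e^q gives (1)^k; (1+q)^2 gives the falling factorial (2)_k.
g_1(k) for k = 0…4: 1, 5, 20, 60, 120.
g_2(k) for k = 0…4: 1, 1, 1, 1, 1.
g_3(k) for k = 0…4: 1, 2, 2, 0, 0.
First combine the last two factors: h(k) = Σ_j C(k,j)·g_2(j)·g_3(k−j) for k = 0…4: 1, 3, 7, 13, 21.
c_4 = Σ_k C(4,k)·g_1(k)·h(4−k) = 1·1·21 + 4·5·13 + 6·20·7 + 4·60·3 + 1·120·1 = 21 + 260 + 840 + 720 + 120 = 1961.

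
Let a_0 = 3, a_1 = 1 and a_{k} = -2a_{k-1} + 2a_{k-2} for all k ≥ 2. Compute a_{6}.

144

The ordinary generating function has denominator 1 + 2x - 2x^2.
Iterating the recurrence: a_0,…,a_{6} = 3, 1, 4, -6, 20, -52, 144.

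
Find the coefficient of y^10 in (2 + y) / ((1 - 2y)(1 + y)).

The denominator gives the recurrence a_n = a_(n−1) + 2a_(n−2) for n ≥ 3; the numerator fixes a_0 = 2, a_1 = 3, a_2 = 7.
Iterating: 2, 3, 7, 13, 27, 53, 107, 213, 427, 853, 1707, so a_10 = 1707.

1707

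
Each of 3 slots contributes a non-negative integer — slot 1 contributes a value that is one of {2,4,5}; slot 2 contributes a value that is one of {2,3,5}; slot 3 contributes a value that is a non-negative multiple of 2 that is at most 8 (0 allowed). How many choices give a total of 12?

4

The generating function for the choices is (q² + q⁴ + q⁵)·(q² + q³ + q⁵)·(1 + q² + q⁴ + q⁶ + q⁸); the count is [q¹²].
(q² + q⁴ + q⁵) has coefficients 0,0,1,0,1,1 for degrees 0…5.
(q² + q³ + q⁵) has coefficients 0,0,1,1,0,1,0,0,0,0,0,0,0 for degrees 0…12.
Finally multiplying by (1 + q² + q⁴ + q⁶ + q⁸), the product of all factors after the first has coefficients 0,0,1,1,1,2,1,2,1,2,1,2,0 for degrees 0…12.
[q¹²] = 1·1 + 1·1 + 1·2 = 4.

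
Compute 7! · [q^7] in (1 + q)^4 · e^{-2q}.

320

The EGF product rule gives c_7 = Σ_{k_1+k_2=7} C(7; k_1,k_2) · ∏ g_i(k_i), where (1+q)^4 gives the falling factorial (4)_k; e^{-2q} gives (-2)^k.
g_1(k) for k = 0…7: 1, 4, 12, 24, 24, 0, 0, 0.
g_2(k) for k = 0…7: 1, -2, 4, -8, 16, -32, 64, -128.
c_7 = Σ_k C(7,k)·g_1(k)·g_2(7−k) = 1·1·(-128) + 7·4·64 + 21·12·(-32) + 35·24·16 + 35·24·(-8) = −128 + 1792 − 8064 + 13440 − 6720 = 320.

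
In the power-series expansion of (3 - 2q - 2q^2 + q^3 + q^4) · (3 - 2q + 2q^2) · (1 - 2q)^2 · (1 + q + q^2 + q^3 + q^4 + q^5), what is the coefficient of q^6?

-6

(3 - 2q - 2q^2 + q^3 + q^4) has coefficients 3,-2,-2,1,1 for degrees 0…4.
(3 - 2q + 2q^2) has coefficients 3,-2,2,0,0,0,0 for degrees 0…6.
Multiplying by (1 - 2q)^2 gives running coefficients 3,-14,22,-16,8,0,0 for degrees 0…6.
Finally multiplying by (1 + q + q^2 + q^3 + q^4 + q^5), the product of all factors after the first has coefficients 3,-11,11,-5,3,3,0 for degrees 0…6.
[q^6] = 3·0 − 2·3 − 2·3 + 1·(-5) + 1·11 = -6.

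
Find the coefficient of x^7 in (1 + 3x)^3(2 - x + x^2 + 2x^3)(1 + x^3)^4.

(1 + 3x)^3 has coefficients 1,9,27,27 for degrees 0…3.
(2 - x + x^2 + 2x^3) has coefficients 2,-1,1,2,0,0,0,0 for degrees 0…7.
Finally multiplying by (1 + x^3)^4, the product of all factors after the first has coefficients 2,-1,1,10,-4,4,20,-6 for degrees 0…7.
[x^7] = 1·(-6) + 9·20 + 27·4 + 27·(-4) = 174.

174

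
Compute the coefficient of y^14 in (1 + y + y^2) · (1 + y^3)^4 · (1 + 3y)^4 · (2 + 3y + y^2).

(1 + y + y^2) has coefficients 1,1,1 for degrees 0…2.
(1 + y^3)^4 has coefficients 1,0,0,4,0,0,6,0,0,4,0,0,1,0,0 for degrees 0…14.
Multiplying by (1 + 3y)^4 gives running coefficients 1,12,54,112,129,216,438,396,324,652,534,216,433,336,54 for degrees 0…14.
Finally multiplying by (2 + 3y + y^2), the product of all factors after the first has coefficients 2,27,145,398,648,931,1653,2322,2274,2672,3348,2686,2048,2187,1549 for degrees 0…14.
[y^14] = 1·1549 + 1·2187 + 1·2048 = 5784.

5784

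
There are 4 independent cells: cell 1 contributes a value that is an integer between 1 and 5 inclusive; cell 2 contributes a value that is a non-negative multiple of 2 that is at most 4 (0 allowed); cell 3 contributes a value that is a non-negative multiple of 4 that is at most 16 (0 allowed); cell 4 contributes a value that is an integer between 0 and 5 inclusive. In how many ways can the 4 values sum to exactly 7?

16

The generating function for the choices is (q + q^2 + q^3 + q^4 + q^5)·(1 + q^2 + q^4)·(1 + q^4 + q^8 + q^12 + q^16)·(1 + q + q^2 + q^3 + q^4 + q^5); the count is [q^7].
(q + q^2 + q^3 + q^4 + q^5) has coefficients 0,1,1,1,1,1 for degrees 0…5.
(1 + q^2 + q^4) has coefficients 1,0,1,0,1,0,0,0 for degrees 0…7.
Multiplying by (1 + q^4 + q^8 + q^12 + q^16) gives running coefficients 1,0,1,0,2,0,1,0 for degrees 0…7.
Finally multiplying by (1 + q + q^2 + q^3 + q^4 + q^5), the product of all factors after the first has coefficients 1,1,2,2,4,4,4,4 for degrees 0…7.
[q^7] = 1·4 + 1·4 + 1·4 + 1·2 + 1·2 = 16.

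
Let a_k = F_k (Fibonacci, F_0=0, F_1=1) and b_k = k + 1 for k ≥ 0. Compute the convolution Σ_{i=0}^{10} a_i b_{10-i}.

364

The convolution is the t^10 coefficient of A(t)B(t).
Σ = 0·11 + 1·10 + 1·9 + 2·8 + 3·7 + 5·6 + 8·5 + 13·4 + 21·3 + 34·2 + 55·1 = 364.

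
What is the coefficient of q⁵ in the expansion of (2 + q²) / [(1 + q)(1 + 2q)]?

-141

The denominator gives the recurrence a_n = −3a_(n−1) − 2a_(n−2) for n ≥ 3; the numerator fixes a_0 = 2, a_1 = -6, a_2 = 15.
Iterating: 2, -6, 15, -33, 69, -141, so a_5 = -141.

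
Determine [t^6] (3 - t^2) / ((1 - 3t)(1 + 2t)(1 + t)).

Partial fractions give a closed form: a_n = (13/10)·3^n + (11/5)·(-2)^n + (-1/2)·(-1)^n.
At n = 6: a_6 = 1088.

1088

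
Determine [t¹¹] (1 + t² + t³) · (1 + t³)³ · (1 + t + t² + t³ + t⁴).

(1 + t² + t³) has coefficients 1,0,1,1 for degrees 0…3.
(1 + t³)³ has coefficients 1,0,0,3,0,0,3,0,0,1,0,0 for degrees 0…11.
Finally multiplying by (1 + t + t² + t³ + t⁴), the product of all factors after the first has coefficients 1,1,1,4,4,3,6,6,3,4,4,1 for degrees 0…11.
[t¹¹] = 1·1 + 1·4 + 1·3 = 8.

8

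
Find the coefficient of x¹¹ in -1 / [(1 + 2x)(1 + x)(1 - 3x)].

-78078

The denominator gives the recurrence a_n = 7a_(n−2) + 6a_(n−3) for n ≥ 3; the numerator fixes a_0 = -1, a_1 = 0, a_2 = -7.
Iterating: -1, 0, -7, -6, -49, -84, -379, -882, -3157, -8448, -27391, -78078, so a_11 = -78078.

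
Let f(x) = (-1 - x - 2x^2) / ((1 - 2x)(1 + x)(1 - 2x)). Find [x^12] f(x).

-68722

The denominator gives the recurrence a_n = 3a_(n−1) − 4a_(n−3) for n ≥ 3; the numerator fixes a_0 = -1, a_1 = -4, a_2 = -14.
Iterating: -1, -4, -14, -38, -98, -238, -562, -1294, -2930, -6542, -14450, -31630, -68722, so a_12 = -68722.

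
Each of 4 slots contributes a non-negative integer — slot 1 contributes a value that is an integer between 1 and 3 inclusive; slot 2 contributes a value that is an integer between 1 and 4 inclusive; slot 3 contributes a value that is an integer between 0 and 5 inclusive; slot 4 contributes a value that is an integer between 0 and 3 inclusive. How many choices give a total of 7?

The generating function for the choices is (t + t^2 + t^3)·(t + t^2 + t^3 + t^4)·(1 + t + t^2 + t^3 + t^4 + t^5)·(1 + t + t^2 + t^3); the count is [t^7].
(t + t^2 + t^3) has coefficients 0,1,1,1 for degrees 0…3.
(t + t^2 + t^3 + t^4) has coefficients 0,1,1,1,1,0,0,0 for degrees 0…7.
Multiplying by (1 + t + t^2 + t^3 + t^4 + t^5) gives running coefficients 0,1,2,3,4,4,4,3 for degrees 0…7.
Finally multiplying by (1 + t + t^2 + t^3), the product of all factors after the first has coefficients 0,1,3,6,10,13,15,15 for degrees 0…7.
[t^7] = 1·15 + 1·13 + 1·10 = 38.

38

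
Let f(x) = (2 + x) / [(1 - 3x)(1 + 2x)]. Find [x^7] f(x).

2985

Partial fractions give a closed form: a_n = (7/5)·3^n + (3/5)·(-2)^n.
At n = 7: a_7 = 2985.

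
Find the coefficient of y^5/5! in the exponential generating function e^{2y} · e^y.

The EGF product rule gives c_5 = Σ_{k_1+k_2=5} C(5; k_1,k_2) · ∏ g_i(k_i), where e^{2y} gives (2)^k; e^y gives (1)^k.
g_1(k) for k = 0…5: 1, 2, 4, 8, 16, 32.
g_2(k) for k = 0…5: 1, 1, 1, 1, 1, 1.
c_5 = Σ_k C(5,k)·g_1(k)·g_2(5−k) = 1·1·1 + 5·2·1 + 10·4·1 + 10·8·1 + 5·16·1 + 1·32·1 = 1 + 10 + 40 + 80 + 80 + 32 = 243.

243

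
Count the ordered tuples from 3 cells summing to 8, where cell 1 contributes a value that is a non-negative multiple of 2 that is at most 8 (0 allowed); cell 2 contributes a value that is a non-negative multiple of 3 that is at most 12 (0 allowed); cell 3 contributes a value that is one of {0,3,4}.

The generating function for the choices is (1 + y^2 + y^4 + y^6 + y^8)·(1 + y^3 + y^6 + y^9 + y^12)·(1 + y^3 + y^4); the count is [y^8].
(1 + y^2 + y^4 + y^6 + y^8) has coefficients 1,0,1,0,1,0,1,0,1 for degrees 0…8.
(1 + y^3 + y^6 + y^9 + y^12) has coefficients 1,0,0,1,0,0,1,0,0 for degrees 0…8.
Finally multiplying by (1 + y^3 + y^4), the product of all factors after the first has coefficients 1,0,0,2,1,0,2,1,0 for degrees 0…8.
[y^8] = 1·0 + 1·2 + 1·1 + 1·0 + 1·1 = 4.

4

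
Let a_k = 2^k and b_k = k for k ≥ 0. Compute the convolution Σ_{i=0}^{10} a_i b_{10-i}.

2036

Write out a_i and b_{10-i} for i = 0,…,10 and sum the products.
Σ = 1·10 + 2·9 + 4·8 + 8·7 + 16·6 + 32·5 + 64·4 + 128·3 + 256·2 + 512·1 + 1024·0 = 2036.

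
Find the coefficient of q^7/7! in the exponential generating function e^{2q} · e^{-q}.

1

The EGF product rule gives c_7 = Σ_{k_1+k_2=7} C(7; k_1,k_2) · ∏ g_i(k_i), where e^{2q} gives (2)^k; e^{-q} gives (-1)^k.
g_1(k) for k = 0…7: 1, 2, 4, 8, 16, 32, 64, 128.
g_2(k) for k = 0…7: 1, -1, 1, -1, 1, -1, 1, -1.
c_7 = Σ_k C(7,k)·g_1(k)·g_2(7−k) = 1·1·(-1) + 7·2·1 + 21·4·(-1) + 35·8·1 + 35·16·(-1) + 21·32·1 + 7·64·(-1) + 1·128·1 = −1 + 14 − 84 + 280 − 560 + 672 − 448 + 128 = 1.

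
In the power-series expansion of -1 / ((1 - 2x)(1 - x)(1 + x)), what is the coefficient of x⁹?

Partial fractions give a closed form: a_n = (-4/3)·2^n + (1/2)·1^n + (-1/6)·(-1)^n.
At n = 9: a_9 = -682.

-682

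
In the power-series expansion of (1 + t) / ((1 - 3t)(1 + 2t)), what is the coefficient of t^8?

Partial fractions give a closed form: a_n = (4/5)·3^n + (1/5)·(-2)^n.
At n = 8: a_8 = 5300.

5300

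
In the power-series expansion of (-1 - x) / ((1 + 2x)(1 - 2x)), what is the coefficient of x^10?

-1024

The denominator gives the recurrence a_n = 4a_(n−2) for n ≥ 3; the numerator fixes a_0 = -1, a_1 = -1, a_2 = -4.
Iterating: -1, -1, -4, -4, -16, -16, -64, -64, -256, -256, -1024, so a_10 = -1024.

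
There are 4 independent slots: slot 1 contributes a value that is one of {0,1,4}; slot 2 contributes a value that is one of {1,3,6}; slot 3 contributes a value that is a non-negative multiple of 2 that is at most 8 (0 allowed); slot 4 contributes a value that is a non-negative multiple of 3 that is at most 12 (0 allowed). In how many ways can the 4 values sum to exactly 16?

15

The generating function for the choices is (1 + x + x⁴)·(x + x³ + x⁶)·(1 + x² + x⁴ + x⁶ + x⁸)·(1 + x³ + x⁶ + x⁹ + x¹²); the count is [x¹⁶].
(1 + x + x⁴) has coefficients 1,1,0,0,1 for degrees 0…4.
(x + x³ + x⁶) has coefficients 0,1,0,1,0,0,1,0,0,0,0,0,0,0,0,0,0 for degrees 0…16.
Multiplying by (1 + x² + x⁴ + x⁶ + x⁸) gives running coefficients 0,1,0,2,0,2,1,2,1,2,1,1,1,0,1,0,0 for degrees 0…16.
Finally multiplying by (1 + x³ + x⁶ + x⁹ + x¹²), the product of all factors after the first has coefficients 0,1,0,2,1,2,3,3,3,5,4,4,6,4,5,6,3 for degrees 0…16.
[x¹⁶] = 1·3 + 1·6 + 1·6 = 15.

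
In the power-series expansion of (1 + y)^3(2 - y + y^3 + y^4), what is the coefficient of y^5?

(1 + y)^3 has coefficients 1,3,3,1 for degrees 0…3.
(2 - y + y^3 + y^4) has coefficients 2,-1,0,1,1,0 for degrees 0…5.
[y^5] = 1·0 + 3·1 + 3·1 + 1·0 = 6.

6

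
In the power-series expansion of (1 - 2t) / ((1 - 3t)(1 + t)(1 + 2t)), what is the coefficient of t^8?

Partial fractions give a closed form: a_n = (3/20)·3^n + (-3/4)·(-1)^n + (8/5)·(-2)^n.
At n = 8: a_8 = 1393.

1393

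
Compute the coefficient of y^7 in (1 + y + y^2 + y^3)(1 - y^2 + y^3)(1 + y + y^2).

1

(1 + y + y^2 + y^3) has coefficients 1,1,1,1 for degrees 0…3.
(1 - y^2 + y^3) has coefficients 1,0,-1,1,0,0,0,0 for degrees 0…7.
Finally multiplying by (1 + y + y^2), the product of all factors after the first has coefficients 1,1,0,0,0,1,0,0 for degrees 0…7.
[y^7] = 1·0 + 1·0 + 1·1 + 1·0 = 1.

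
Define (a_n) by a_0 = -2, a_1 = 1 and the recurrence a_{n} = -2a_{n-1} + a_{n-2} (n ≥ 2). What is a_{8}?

The ordinary generating function has denominator 1 + 2z - z^2.
Iterating the recurrence: a_0,…,a_{8} = -2, 1, -4, 9, -22, 53, -128, 309, -746.

-746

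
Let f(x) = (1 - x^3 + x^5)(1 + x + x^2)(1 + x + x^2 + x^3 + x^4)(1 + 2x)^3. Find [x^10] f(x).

26

(1 - x^3 + x^5) has coefficients 1,0,0,-1,0,1 for degrees 0…5.
(1 + x + x^2) has coefficients 1,1,1,0,0,0,0,0,0,0,0 for degrees 0…10.
Multiplying by (1 + x + x^2 + x^3 + x^4) gives running coefficients 1,2,3,3,3,2,1,0,0,0,0 for degrees 0…10.
Finally multiplying by (1 + 2x)^3, the product of all factors after the first has coefficients 1,8,27,53,73,80,73,54,28,8,0 for degrees 0…10.
[x^10] = 1·0 − 1·54 + 1·80 = 26.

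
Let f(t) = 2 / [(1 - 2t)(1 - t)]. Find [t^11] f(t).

Partial fractions give a closed form: a_n = (4)·2^n + (-2)·1^n.
At n = 11: a_11 = 8190.

8190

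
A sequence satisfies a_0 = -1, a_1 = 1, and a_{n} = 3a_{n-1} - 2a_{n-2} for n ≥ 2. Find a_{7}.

253

The ordinary generating function has denominator 1 - 3t + 2t^2.
Iterating the recurrence: a_0,…,a_{7} = -1, 1, 5, 13, 29, 61, 125, 253.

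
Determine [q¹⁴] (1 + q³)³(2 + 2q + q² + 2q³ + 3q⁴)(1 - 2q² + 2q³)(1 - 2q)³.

(1 + q³)³ has coefficients 1,0,0,3,0,0,3,0,0,1 for degrees 0…9.
(2 + 2q + q² + 2q³ + 3q⁴) has coefficients 2,2,1,2,3,0,0,0,0,0,0,0,0,0,0 for degrees 0…14.
Multiplying by (1 - 2q² + 2q³) gives running coefficients 2,2,-3,2,5,-2,-2,6,0,0,0,0,0,0,0 for degrees 0…14.
Finally multiplying by (1 - 2q)³, the product of all factors after the first has coefficients 2,-10,9,28,-59,16,54,-46,-44,88,-48,0,0,0,0 for degrees 0…14.
[q¹⁴] = 1·0 + 3·0 + 3·(-44) + 1·16 = -116.

-116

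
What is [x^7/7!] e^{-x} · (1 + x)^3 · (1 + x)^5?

The EGF product rule gives c_7 = Σ_{k_1+k_2+k_3=7} C(7; k_1,k_2,k_3) · ∏ g_i(k_i), where e^{-x} gives (-1)^k; (1+x)^3 gives the falling factorial (3)_k; (1+x)^5 gives the falling factorial (5)_k.
g_1(k) for k = 0…7: 1, -1, 1, -1, 1, -1, 1, -1.
g_2(k) for k = 0…7: 1, 3, 6, 6, 0, 0, 0, 0.
g_3(k) for k = 0…7: 1, 5, 20, 60, 120, 120, 0, 0.
First combine the last two factors: h(k) = Σ_j C(k,j)·g_2(j)·g_3(k−j) for k = 0…7: 1, 8, 56, 336, 1680, 6720, 20160, 40320.
c_7 = Σ_k C(7,k)·g_1(k)·h(7−k) = 1·1·40320 + 7·(-1)·20160 + 21·1·6720 + 35·(-1)·1680 + 35·1·336 + 21·(-1)·56 + 7·1·8 + 1·(-1)·1 = 40320 − 141120 + 141120 − 58800 + 11760 − 1176 + 56 − 1 = -7841.

-7841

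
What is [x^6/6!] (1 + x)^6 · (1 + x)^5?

The EGF product rule gives c_6 = Σ_{k_1+k_2=6} C(6; k_1,k_2) · ∏ g_i(k_i), where (1+x)^6 gives the falling factorial (6)_k; (1+x)^5 gives the falling factorial (5)_k.
g_1(k) for k = 0…6: 1, 6, 30, 120, 360, 720, 720.
g_2(k) for k = 0…6: 1, 5, 20, 60, 120, 120, 0.
c_6 = Σ_k C(6,k)·g_1(k)·g_2(6−k) = 6·6·120 + 15·30·120 + 20·120·60 + 15·360·20 + 6·720·5 + 1·720·1 = 4320 + 54000 + 144000 + 108000 + 21600 + 720 = 332640.

332640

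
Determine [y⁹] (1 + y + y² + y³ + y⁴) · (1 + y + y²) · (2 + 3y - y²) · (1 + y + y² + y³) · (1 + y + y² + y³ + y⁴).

(1 + y + y² + y³ + y⁴) has coefficients 1,1,1,1,1 for degrees 0…4.
(1 + y + y²) has coefficients 1,1,1,0,0,0,0,0,0,0 for degrees 0…9.
Multiplying by (2 + 3y - y²) gives running coefficients 2,5,4,2,-1,0,0,0,0,0 for degrees 0…9.
Multiplying by (1 + y + y² + y³) gives running coefficients 2,7,11,13,10,5,1,-1,0,0 for degrees 0…9.
Finally multiplying by (1 + y + y² + y³ + y⁴), the product of all factors after the first has coefficients 2,9,20,33,43,46,40,28,15,5 for degrees 0…9.
[y⁹] = 1·5 + 1·15 + 1·28 + 1·40 + 1·46 = 134.

134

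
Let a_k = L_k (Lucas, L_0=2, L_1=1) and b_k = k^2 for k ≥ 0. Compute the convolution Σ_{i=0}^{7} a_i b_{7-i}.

The convolution is the t^7 coefficient of A(t)B(t).
Σ = 2·49 + 1·36 + 3·25 + 4·16 + 7·9 + 11·4 + 18·1 + 29·0 = 398.

398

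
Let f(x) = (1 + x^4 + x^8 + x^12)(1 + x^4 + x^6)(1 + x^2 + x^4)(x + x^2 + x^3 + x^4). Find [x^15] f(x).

(1 + x^4 + x^8 + x^12) has coefficients 1,0,0,0,1,0,0,0,1,0,0,0,1 for degrees 0…12.
(1 + x^4 + x^6) has coefficients 1,0,0,0,1,0,1,0,0,0,0,0,0,0,0,0 for degrees 0…15.
Multiplying by (1 + x^2 + x^4) gives running coefficients 1,0,1,0,2,0,2,0,2,0,1,0,0,0,0,0 for degrees 0…15.
Finally multiplying by (x + x^2 + x^3 + x^4), the product of all factors after the first has coefficients 0,1,1,2,2,3,3,4,4,4,4,3,3,1,1,0 for degrees 0…15.
[x^15] = 1·0 + 1·3 + 1·4 + 1·2 = 9.

9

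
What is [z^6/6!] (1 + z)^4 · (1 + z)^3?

5040

The EGF product rule gives c_6 = Σ_{k_1+k_2=6} C(6; k_1,k_2) · ∏ g_i(k_i), where (1+z)^4 gives the falling factorial (4)_k; (1+z)^3 gives the falling factorial (3)_k.
g_1(k) for k = 0…6: 1, 4, 12, 24, 24, 0, 0.
g_2(k) for k = 0…6: 1, 3, 6, 6, 0, 0, 0.
c_6 = Σ_k C(6,k)·g_1(k)·g_2(6−k) = 20·24·6 + 15·24·6 = 2880 + 2160 = 5040.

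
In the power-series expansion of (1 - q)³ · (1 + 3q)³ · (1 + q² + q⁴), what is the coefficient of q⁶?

(1 - q)³ has coefficients 1,-3,3,-1 for degrees 0…3.
(1 + 3q)³ has coefficients 1,9,27,27,0,0,0 for degrees 0…6.
Finally multiplying by (1 + q² + q⁴), the product of all factors after the first has coefficients 1,9,28,36,28,36,27 for degrees 0…6.
[q⁶] = 1·27 − 3·36 + 3·28 − 1·36 = -33.

-33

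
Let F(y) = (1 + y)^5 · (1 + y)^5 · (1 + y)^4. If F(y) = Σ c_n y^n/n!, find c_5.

240240

The EGF product rule gives c_5 = Σ_{k_1+k_2+k_3=5} C(5; k_1,k_2,k_3) · ∏ g_i(k_i), where (1+y)^5 gives the falling factorial (5)_k; (1+y)^5 gives the falling factorial (5)_k; (1+y)^4 gives the falling factorial (4)_k.
g_1(k) for k = 0…5: 1, 5, 20, 60, 120, 120.
g_2(k) for k = 0…5: 1, 5, 20, 60, 120, 120.
g_3(k) for k = 0…5: 1, 4, 12, 24, 24, 0.
First combine the last two factors: h(k) = Σ_j C(k,j)·g_2(j)·g_3(k−j) for k = 0…5: 1, 9, 72, 504, 3024, 15120.
c_5 = Σ_k C(5,k)·g_1(k)·h(5−k) = 1·1·15120 + 5·5·3024 + 10·20·504 + 10·60·72 + 5·120·9 + 1·120·1 = 15120 + 75600 + 100800 + 43200 + 5400 + 120 = 240240.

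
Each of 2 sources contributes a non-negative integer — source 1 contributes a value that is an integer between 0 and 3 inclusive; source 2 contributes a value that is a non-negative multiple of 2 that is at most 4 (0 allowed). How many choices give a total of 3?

2

The generating function for the choices is (1 + t + t² + t³)·(1 + t² + t⁴); the count is [t³].
(1 + t + t² + t³) has coefficients 1,1,1,1 for degrees 0…3.
(1 + t² + t⁴) has coefficients 1,0,1,0 for degrees 0…3.
[t³] = 1·0 + 1·1 + 1·0 + 1·1 = 2.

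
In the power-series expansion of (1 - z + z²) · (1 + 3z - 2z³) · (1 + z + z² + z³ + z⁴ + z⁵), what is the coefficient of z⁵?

2

(1 - z + z²) has coefficients 1,-1,1 for degrees 0…2.
(1 + 3z - 2z³) has coefficients 1,3,0,-2,0,0 for degrees 0…5.
Finally multiplying by (1 + z + z² + z³ + z⁴ + z⁵), the product of all factors after the first has coefficients 1,4,4,2,2,2 for degrees 0…5.
[z⁵] = 1·2 − 1·2 + 1·2 = 2.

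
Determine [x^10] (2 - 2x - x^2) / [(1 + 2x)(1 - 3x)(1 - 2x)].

The denominator gives the recurrence a_n = 3a_(n−1) + 4a_(n−2) − 12a_(n−3) for n ≥ 3; the numerator fixes a_0 = 2, a_1 = 4, a_2 = 19.
Iterating: 2, 4, 19, 49, 175, 493, 1591, 4645, 14383, 42637, 129703, so a_10 = 129703.

129703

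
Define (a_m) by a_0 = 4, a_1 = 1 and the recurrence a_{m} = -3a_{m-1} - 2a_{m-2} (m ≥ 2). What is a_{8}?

-1271

The ordinary generating function has denominator 1 + 3x + 2x^2.
Iterating the recurrence: a_0,…,a_{8} = 4, 1, -11, 31, -71, 151, -311, 631, -1271.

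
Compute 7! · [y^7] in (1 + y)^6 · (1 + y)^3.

The EGF product rule gives c_7 = Σ_{k_1+k_2=7} C(7; k_1,k_2) · ∏ g_i(k_i), where (1+y)^6 gives the falling factorial (6)_k; (1+y)^3 gives the falling factorial (3)_k.
g_1(k) for k = 0…7: 1, 6, 30, 120, 360, 720, 720, 0.
g_2(k) for k = 0…7: 1, 3, 6, 6, 0, 0, 0, 0.
c_7 = Σ_k C(7,k)·g_1(k)·g_2(7−k) = 35·360·6 + 21·720·6 + 7·720·3 = 75600 + 90720 + 15120 = 181440.

181440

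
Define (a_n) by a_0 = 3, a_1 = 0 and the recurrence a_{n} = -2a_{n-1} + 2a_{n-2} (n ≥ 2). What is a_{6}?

The ordinary generating function has denominator 1 + 2z - 2z^2.
Iterating the recurrence: a_0,…,a_{6} = 3, 0, 6, -12, 36, -96, 264.

264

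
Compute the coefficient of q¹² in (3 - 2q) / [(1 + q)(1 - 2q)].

5463

The denominator gives the recurrence a_n = a_(n−1) + 2a_(n−2) for n ≥ 3; the numerator fixes a_0 = 3, a_1 = 1, a_2 = 7.
Iterating: 3, 1, 7, 9, 23, 41, 87, 169, 343, 681, 1367, 2729, 5463, so a_12 = 5463.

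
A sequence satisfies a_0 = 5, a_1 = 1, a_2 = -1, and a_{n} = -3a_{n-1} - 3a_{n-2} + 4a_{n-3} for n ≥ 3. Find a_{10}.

The ordinary generating function has denominator 1 + 3t + 3t^2 - 4t^3.
Iterating the recurrence: a_0,…,a_{10} = 5, 1, -1, 20, -53, 95, -46, -359, 1595, -3892, 5455.

5455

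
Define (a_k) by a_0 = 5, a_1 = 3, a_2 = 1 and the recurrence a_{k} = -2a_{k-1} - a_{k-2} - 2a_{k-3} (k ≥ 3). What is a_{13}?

-9825

The ordinary generating function has denominator 1 + 2y + y^2 + 2y^3.
Iterating the recurrence: a_0,…,a_{13} = 5, 3, 1, -15, 23, -33, 73, -159, 311, -609, 1225, -2463, 4919, -9825.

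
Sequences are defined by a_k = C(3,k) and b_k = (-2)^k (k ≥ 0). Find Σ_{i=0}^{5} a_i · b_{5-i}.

-4

This is [x^5] in the product of the two ordinary generating functions.
Σ = 1·(-32) + 3·16 + 3·(-8) + 1·4 + 0·(-2) + 0·1 = -4.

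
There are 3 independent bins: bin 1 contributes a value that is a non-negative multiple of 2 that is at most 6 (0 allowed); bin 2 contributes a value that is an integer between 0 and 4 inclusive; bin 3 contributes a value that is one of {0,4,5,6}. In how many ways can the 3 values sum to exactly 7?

The generating function for the choices is (1 + q² + q⁴ + q⁶)·(1 + q + q² + q³ + q⁴)·(1 + q⁴ + q⁵ + q⁶); the count is [q⁷].
(1 + q² + q⁴ + q⁶) has coefficients 1,0,1,0,1,0,1 for degrees 0…6.
(1 + q + q² + q³ + q⁴) has coefficients 1,1,1,1,1,0,0,0 for degrees 0…7.
Finally multiplying by (1 + q⁴ + q⁵ + q⁶), the product of all factors after the first has coefficients 1,1,1,1,2,2,3,3 for degrees 0…7.
[q⁷] = 1·3 + 1·2 + 1·1 + 1·1 = 7.

7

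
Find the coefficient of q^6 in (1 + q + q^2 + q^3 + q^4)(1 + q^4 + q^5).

(1 + q + q^2 + q^3 + q^4) has coefficients 1,1,1,1,1 for degrees 0…4.
(1 + q^4 + q^5) has coefficients 1,0,0,0,1,1,0 for degrees 0…6.
[q^6] = 1·0 + 1·1 + 1·1 + 1·0 + 1·0 = 2.

2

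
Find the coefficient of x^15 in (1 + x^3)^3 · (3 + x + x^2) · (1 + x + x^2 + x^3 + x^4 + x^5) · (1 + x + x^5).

29

(1 + x^3)^3 has coefficients 1,0,0,3,0,0,3,0,0,1 for degrees 0…9.
(3 + x + x^2) has coefficients 3,1,1,0,0,0,0,0,0,0,0,0,0,0,0,0 for degrees 0…15.
Multiplying by (1 + x + x^2 + x^3 + x^4 + x^5) gives running coefficients 3,4,5,5,5,5,2,1,0,0,0,0,0,0,0,0 for degrees 0…15.
Finally multiplying by (1 + x + x^5), the product of all factors after the first has coefficients 3,7,9,10,10,13,11,8,6,5,5,2,1,0,0,0 for degrees 0…15.
[x^15] = 1·0 + 3·1 + 3·5 + 1·11 = 29.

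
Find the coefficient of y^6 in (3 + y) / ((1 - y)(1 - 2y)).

Partial fractions give a closed form: a_n = (-4)·1^n + (7)·2^n.
At n = 6: a_6 = 444.

444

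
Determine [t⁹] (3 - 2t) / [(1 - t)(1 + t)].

Partial fractions give a closed form: a_n = (1/2)·1^n + (5/2)·(-1)^n.
At n = 9: a_9 = -2.

-2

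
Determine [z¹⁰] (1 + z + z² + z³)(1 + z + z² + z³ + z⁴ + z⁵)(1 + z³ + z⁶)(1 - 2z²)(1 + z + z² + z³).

-33

(1 + z + z² + z³) has coefficients 1,1,1,1 for degrees 0…3.
(1 + z + z² + z³ + z⁴ + z⁵) has coefficients 1,1,1,1,1,1,0,0,0,0,0 for degrees 0…10.
Multiplying by (1 + z³ + z⁶) gives running coefficients 1,1,1,2,2,2,2,2,2,1,1 for degrees 0…10.
Multiplying by (1 - 2z²) gives running coefficients 1,1,-1,0,0,-2,-2,-2,-2,-3,-3 for degrees 0…10.
Finally multiplying by (1 + z + z² + z³), the product of all factors after the first has coefficients 1,2,1,1,0,-3,-4,-6,-8,-9,-10 for degrees 0…10.
[z¹⁰] = 1·(-10) + 1·(-9) + 1·(-8) + 1·(-6) = -33.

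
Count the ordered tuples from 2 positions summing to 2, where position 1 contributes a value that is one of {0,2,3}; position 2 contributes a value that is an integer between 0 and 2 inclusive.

The generating function for the choices is (1 + t^2 + t^3)·(1 + t + t^2); the count is [t^2].
(1 + t^2 + t^3) has coefficients 1,0,1 for degrees 0…2.
(1 + t + t^2) has coefficients 1,1,1 for degrees 0…2.
[t^2] = 1·1 + 1·1 = 2.

2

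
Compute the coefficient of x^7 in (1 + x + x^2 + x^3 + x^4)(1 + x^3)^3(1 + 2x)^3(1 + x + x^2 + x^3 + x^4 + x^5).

(1 + x + x^2 + x^3 + x^4) has coefficients 1,1,1,1,1 for degrees 0…4.
(1 + x^3)^3 has coefficients 1,0,0,3,0,0,3,0 for degrees 0…7.
Multiplying by (1 + 2x)^3 gives running coefficients 1,6,12,11,18,36,27,18 for degrees 0…7.
Finally multiplying by (1 + x + x^2 + x^3 + x^4 + x^5), the product of all factors after the first has coefficients 1,7,19,30,48,84,110,122 for degrees 0…7.
[x^7] = 1·122 + 1·110 + 1·84 + 1·48 + 1·30 = 394.

394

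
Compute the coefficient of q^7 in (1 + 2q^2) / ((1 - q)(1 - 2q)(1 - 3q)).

The denominator gives the recurrence a_n = 6a_(n−1) − 11a_(n−2) + 6a_(n−3) for n ≥ 3; the numerator fixes a_0 = 1, a_1 = 6, a_2 = 27.
Iterating: 1, 6, 27, 102, 351, 1146, 3627, 11262, so a_7 = 11262.

11262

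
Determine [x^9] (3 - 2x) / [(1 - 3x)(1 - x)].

68890

Partial fractions give a closed form: a_n = (7/2)·3^n + (-1/2)·1^n.
At n = 9: a_9 = 68890.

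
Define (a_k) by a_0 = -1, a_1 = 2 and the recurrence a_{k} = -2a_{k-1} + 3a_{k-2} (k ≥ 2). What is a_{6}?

-547

The ordinary generating function has denominator 1 + 2z - 3z^2.
Iterating the recurrence: a_0,…,a_{6} = -1, 2, -7, 20, -61, 182, -547.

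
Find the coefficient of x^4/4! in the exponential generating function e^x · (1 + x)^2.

The EGF product rule gives c_4 = Σ_{k_1+k_2=4} C(4; k_1,k_2) · ∏ g_i(k_i), where e^x gives (1)^k; (1+x)^2 gives the falling factorial (2)_k.
g_1(k) for k = 0…4: 1, 1, 1, 1, 1.
g_2(k) for k = 0…4: 1, 2, 2, 0, 0.
c_4 = Σ_k C(4,k)·g_1(k)·g_2(4−k) = 6·1·2 + 4·1·2 + 1·1·1 = 12 + 8 + 1 = 21.

21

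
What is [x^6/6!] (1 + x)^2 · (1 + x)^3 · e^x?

4051

The EGF product rule gives c_6 = Σ_{k_1+k_2+k_3=6} C(6; k_1,k_2,k_3) · ∏ g_i(k_i), where (1+x)^2 gives the falling factorial (2)_k; (1+x)^3 gives the falling factorial (3)_k; e^x gives (1)^k.
g_1(k) for k = 0…6: 1, 2, 2, 0, 0, 0, 0.
g_2(k) for k = 0…6: 1, 3, 6, 6, 0, 0, 0.
g_3(k) for k = 0…6: 1, 1, 1, 1, 1, 1, 1.
First combine the last two factors: h(k) = Σ_j C(k,j)·g_2(j)·g_3(k−j) for k = 0…6: 1, 4, 13, 34, 73, 136, 229.
c_6 = Σ_k C(6,k)·g_1(k)·h(6−k) = 1·1·229 + 6·2·136 + 15·2·73 = 229 + 1632 + 2190 = 4051.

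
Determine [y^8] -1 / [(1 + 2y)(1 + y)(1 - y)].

-341

Partial fractions give a closed form: a_n = (-4/3)·(-2)^n + (1/2)·(-1)^n + (-1/6)·1^n.
At n = 8: a_8 = -341.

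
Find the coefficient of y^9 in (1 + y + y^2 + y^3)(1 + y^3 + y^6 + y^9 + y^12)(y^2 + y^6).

(1 + y + y^2 + y^3) has coefficients 1,1,1,1 for degrees 0…3.
(1 + y^3 + y^6 + y^9 + y^12) has coefficients 1,0,0,1,0,0,1,0,0,1 for degrees 0…9.
Finally multiplying by (y^2 + y^6), the product of all factors after the first has coefficients 0,0,1,0,0,1,1,0,1,1 for degrees 0…9.
[y^9] = 1·1 + 1·1 + 1·0 + 1·1 = 3.

3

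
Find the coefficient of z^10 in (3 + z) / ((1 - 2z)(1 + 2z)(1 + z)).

3754

Partial fractions give a closed form: a_n = (7/6)·2^n + (5/2)·(-2)^n + (-2/3)·(-1)^n.
At n = 10: a_10 = 3754.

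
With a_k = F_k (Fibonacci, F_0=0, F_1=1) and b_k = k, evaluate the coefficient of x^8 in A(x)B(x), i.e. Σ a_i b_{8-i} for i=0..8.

This is [x^8] in the product of the two ordinary generating functions.
Σ = 0·8 + 1·7 + 1·6 + 2·5 + 3·4 + 5·3 + 8·2 + 13·1 + 21·0 = 79.

79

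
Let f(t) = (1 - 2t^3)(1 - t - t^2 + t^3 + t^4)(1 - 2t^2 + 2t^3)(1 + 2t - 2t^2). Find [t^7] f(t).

(1 - 2t^3) has coefficients 1,0,0,-2 for degrees 0…3.
(1 - t - t^2 + t^3 + t^4) has coefficients 1,-1,-1,1,1,0,0,0 for degrees 0…7.
Multiplying by (1 - 2t^2 + 2t^3) gives running coefficients 1,-1,-3,5,1,-4,0,2 for degrees 0…7.
Finally multiplying by (1 + 2t - 2t^2), the product of all factors after the first has coefficients 1,1,-7,1,17,-12,-10,10 for degrees 0…7.
[t^7] = 1·10 − 2·17 = -24.

-24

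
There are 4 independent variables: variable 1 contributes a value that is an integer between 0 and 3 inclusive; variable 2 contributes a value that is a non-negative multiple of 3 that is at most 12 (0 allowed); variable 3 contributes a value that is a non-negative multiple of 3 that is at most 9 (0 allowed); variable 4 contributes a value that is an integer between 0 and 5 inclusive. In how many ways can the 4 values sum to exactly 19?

24

The generating function for the choices is (1 + x + x^2 + x^3)·(1 + x^3 + x^6 + x^9 + x^12)·(1 + x^3 + x^6 + x^9)·(1 + x + x^2 + x^3 + x^4 + x^5); the count is [x^19].
(1 + x + x^2 + x^3) has coefficients 1,1,1,1 for degrees 0…3.
(1 + x^3 + x^6 + x^9 + x^12) has coefficients 1,0,0,1,0,0,1,0,0,1,0,0,1,0,0,0,0,0,0,0 for degrees 0…19.
Multiplying by (1 + x^3 + x^6 + x^9) gives running coefficients 1,0,0,2,0,0,3,0,0,4,0,0,4,0,0,3,0,0,2,0 for degrees 0…19.
Finally multiplying by (1 + x + x^2 + x^3 + x^4 + x^5), the product of all factors after the first has coefficients 1,1,1,3,3,3,5,5,5,7,7,7,8,8,8,7,7,7,5,5 for degrees 0…19.
[x^19] = 1·5 + 1·5 + 1·7 + 1·7 = 24.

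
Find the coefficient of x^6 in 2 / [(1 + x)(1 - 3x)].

Partial fractions give a closed form: a_n = (1/2)·(-1)^n + (3/2)·3^n.
At n = 6: a_6 = 1094.

1094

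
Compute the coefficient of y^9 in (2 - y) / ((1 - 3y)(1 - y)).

The denominator gives the recurrence a_n = 4a_(n−1) − 3a_(n−2) for n ≥ 3; the numerator fixes a_0 = 2, a_1 = 7, a_2 = 22.
Iterating: 2, 7, 22, 67, 202, 607, 1822, 5467, 16402, 49207, so a_9 = 49207.

49207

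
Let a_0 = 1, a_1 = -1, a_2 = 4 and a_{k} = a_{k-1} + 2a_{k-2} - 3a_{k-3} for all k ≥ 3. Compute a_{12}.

The ordinary generating function has denominator 1 - z - 2z^2 + 3z^3.
Iterating the recurrence: a_0,…,a_{12} = 1, -1, 4, -1, 10, -4, 19, -19, 31, -64, 55, -166, 136.

136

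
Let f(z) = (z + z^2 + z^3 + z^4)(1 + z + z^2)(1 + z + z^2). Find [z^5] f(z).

(z + z^2 + z^3 + z^4) has coefficients 0,1,1,1,1 for degrees 0…4.
(1 + z + z^2) has coefficients 1,1,1,0,0,0 for degrees 0…5.
Finally multiplying by (1 + z + z^2), the product of all factors after the first has coefficients 1,2,3,2,1,0 for degrees 0…5.
[z^5] = 1·1 + 1·2 + 1·3 + 1·2 = 8.

8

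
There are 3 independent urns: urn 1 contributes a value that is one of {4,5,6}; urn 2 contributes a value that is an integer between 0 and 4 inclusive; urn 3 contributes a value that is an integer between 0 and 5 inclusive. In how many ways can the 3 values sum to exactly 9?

The generating function for the choices is (t⁴ + t⁵ + t⁶)·(1 + t + t² + t³ + t⁴)·(1 + t + t² + t³ + t⁴ + t⁵); the count is [t⁹].
(t⁴ + t⁵ + t⁶) has coefficients 0,0,0,0,1,1,1 for degrees 0…6.
(1 + t + t² + t³ + t⁴) has coefficients 1,1,1,1,1,0,0,0,0,0 for degrees 0…9.
Finally multiplying by (1 + t + t² + t³ + t⁴ + t⁵), the product of all factors after the first has coefficients 1,2,3,4,5,5,4,3,2,1 for degrees 0…9.
[t⁹] = 1·5 + 1·5 + 1·4 = 14.

14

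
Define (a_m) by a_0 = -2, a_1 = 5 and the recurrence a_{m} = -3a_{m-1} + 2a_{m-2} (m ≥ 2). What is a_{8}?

The ordinary generating function has denominator 1 + 3y - 2y^2.
Iterating the recurrence: a_0,…,a_{8} = -2, 5, -19, 67, -239, 851, -3031, 10795, -38447.

-38447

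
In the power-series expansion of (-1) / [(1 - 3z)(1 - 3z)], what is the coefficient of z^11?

-2125764

The denominator gives the recurrence a_n = 6a_(n−1) − 9a_(n−2) for n ≥ 2; the numerator fixes a_0 = -1, a_1 = -6.
Iterating: -1, -6, -27, -108, -405, -1458, -5103, -17496, -59049, -196830, -649539, -2125764, so a_11 = -2125764.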